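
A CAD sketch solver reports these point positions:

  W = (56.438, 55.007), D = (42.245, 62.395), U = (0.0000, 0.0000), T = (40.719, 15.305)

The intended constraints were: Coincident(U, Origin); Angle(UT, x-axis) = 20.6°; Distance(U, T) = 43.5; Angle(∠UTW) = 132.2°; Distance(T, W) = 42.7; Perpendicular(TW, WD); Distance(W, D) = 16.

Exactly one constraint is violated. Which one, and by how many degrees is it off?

Perpendicular(TW, WD) — off by 5.90°.

U = (0.00, 0.00) ✓; UT at 20.60° ✓; |UT| = 43.50 ✓; ∠UTW = 132.2° ✓; |TW| = 42.70 ✓; ∠(TW, WD) = 84.10° ✗; |WD| = 16.00 ✓.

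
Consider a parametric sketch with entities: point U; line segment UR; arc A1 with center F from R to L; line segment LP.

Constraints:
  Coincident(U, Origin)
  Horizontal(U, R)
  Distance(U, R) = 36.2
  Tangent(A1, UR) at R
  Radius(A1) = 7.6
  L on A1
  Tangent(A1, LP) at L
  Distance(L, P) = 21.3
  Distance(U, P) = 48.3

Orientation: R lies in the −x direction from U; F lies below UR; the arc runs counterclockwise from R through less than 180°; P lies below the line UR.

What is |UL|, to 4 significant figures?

44.57

Checks: |FL| = 7.600 ✓; ∠(FL, LP) = 90.00° ✓; |LP| = 21.30 ✓; |UP| = 48.30 ✓.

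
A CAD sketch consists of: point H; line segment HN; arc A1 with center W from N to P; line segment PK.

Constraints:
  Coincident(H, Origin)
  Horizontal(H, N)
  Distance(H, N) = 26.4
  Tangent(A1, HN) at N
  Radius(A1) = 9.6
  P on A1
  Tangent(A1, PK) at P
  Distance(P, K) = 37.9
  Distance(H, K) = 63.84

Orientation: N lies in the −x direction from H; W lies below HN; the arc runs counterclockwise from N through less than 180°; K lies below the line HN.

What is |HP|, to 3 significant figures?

36.1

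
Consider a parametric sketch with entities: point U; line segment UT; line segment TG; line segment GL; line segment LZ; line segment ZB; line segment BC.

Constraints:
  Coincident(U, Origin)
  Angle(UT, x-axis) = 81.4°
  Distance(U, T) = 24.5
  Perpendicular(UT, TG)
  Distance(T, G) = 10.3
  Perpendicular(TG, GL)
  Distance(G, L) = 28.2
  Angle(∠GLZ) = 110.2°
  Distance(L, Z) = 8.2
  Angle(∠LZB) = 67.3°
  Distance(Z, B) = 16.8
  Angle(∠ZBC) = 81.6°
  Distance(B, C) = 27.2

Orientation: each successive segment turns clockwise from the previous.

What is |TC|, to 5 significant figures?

35.760

∠LZB = 67.3° gives ZB at 78.900° from the x-axis; with |ZB| = 16.8, B = (4.8328, 9.6383). ∠ZBC = 81.6° gives BC at -19.500° from the x-axis; with |BC| = 27.2, C = (30.473, 0.55872). Then |TC| = |C − T| = 35.760.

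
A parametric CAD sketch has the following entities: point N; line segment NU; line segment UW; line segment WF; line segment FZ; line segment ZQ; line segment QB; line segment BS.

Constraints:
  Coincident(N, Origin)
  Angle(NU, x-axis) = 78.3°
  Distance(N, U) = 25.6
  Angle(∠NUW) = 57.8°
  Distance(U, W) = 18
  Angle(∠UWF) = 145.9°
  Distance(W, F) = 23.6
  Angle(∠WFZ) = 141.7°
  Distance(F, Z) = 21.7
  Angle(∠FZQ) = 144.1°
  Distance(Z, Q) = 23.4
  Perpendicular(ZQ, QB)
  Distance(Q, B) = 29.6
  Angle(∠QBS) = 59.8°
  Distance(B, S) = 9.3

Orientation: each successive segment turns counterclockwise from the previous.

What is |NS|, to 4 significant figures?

19.12

N is at the origin; NU runs at 78.3° with length 25.6, so U = (5.191, 25.07). ∠NUW = 57.8° gives UW at -159.5° from the x-axis; with |UW| = 18.0, W = (-11.67, 18.76). ∠UWF = 145.9° gives WF at -125.4° from the x-axis; with |WF| = 23.6, F = (-25.34, -0.4726). ∠WFZ = 141.7° gives FZ at -87.10° from the x-axis; with |FZ| = 21.7, Z = (-24.24, -22.14). ∠FZQ = 144.1° gives ZQ at -51.20° from the x-axis; with |ZQ| = 23.4, Q = (-9.579, -40.38). ZQ is perpendicular to QB, so QB runs at 38.80°; with |QB| = 29.6, B = (13.49, -21.83). ∠QBS = 59.8° gives BS at 159.0° from the x-axis; with |BS| = 9.3, S = (4.807, -18.50). Then |NS| = |S − N| = 19.12.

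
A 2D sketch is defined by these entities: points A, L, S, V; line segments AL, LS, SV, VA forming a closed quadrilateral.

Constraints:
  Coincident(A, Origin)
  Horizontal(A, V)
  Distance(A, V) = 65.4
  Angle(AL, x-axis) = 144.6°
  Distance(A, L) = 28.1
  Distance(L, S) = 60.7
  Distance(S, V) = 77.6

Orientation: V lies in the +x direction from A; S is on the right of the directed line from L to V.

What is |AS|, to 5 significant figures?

40.310

Checks: |LS| = 60.70 ✓; |SV| = 77.60 ✓.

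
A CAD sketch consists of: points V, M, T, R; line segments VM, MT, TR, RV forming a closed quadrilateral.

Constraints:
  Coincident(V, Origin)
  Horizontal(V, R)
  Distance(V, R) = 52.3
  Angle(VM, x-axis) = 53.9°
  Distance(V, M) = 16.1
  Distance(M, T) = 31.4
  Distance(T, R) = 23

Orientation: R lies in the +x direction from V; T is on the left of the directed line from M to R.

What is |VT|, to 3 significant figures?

44.7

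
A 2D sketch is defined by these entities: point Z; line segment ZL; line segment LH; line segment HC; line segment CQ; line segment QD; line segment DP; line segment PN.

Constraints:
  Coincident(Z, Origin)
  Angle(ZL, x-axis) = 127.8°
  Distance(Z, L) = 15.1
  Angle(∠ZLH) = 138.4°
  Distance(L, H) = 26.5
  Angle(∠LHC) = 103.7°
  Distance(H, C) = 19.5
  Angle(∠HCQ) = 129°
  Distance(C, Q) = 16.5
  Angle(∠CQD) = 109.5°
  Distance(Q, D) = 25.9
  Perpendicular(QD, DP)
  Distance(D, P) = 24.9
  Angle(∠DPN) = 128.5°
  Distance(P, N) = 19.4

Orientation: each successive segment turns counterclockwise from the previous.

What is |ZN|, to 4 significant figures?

37.33

Z is at the origin; ZL runs at 127.8° with length 15.1, so L = (-9.255, 11.93). ∠ZLH = 138.4° gives LH at 169.4° from the x-axis; with |LH| = 26.5, H = (-35.30, 16.81). ∠LHC = 103.7° gives HC at -114.3° from the x-axis; with |HC| = 19.5, C = (-43.33, -0.9663). ∠HCQ = 129.0° gives CQ at -63.30° from the x-axis; with |CQ| = 16.5, Q = (-35.91, -15.71). ∠CQD = 109.5° gives QD at 7.200° from the x-axis; with |QD| = 25.9, D = (-10.22, -12.46). QD is perpendicular to DP, so DP runs at 97.20°; with |DP| = 24.9, P = (-13.34, 12.24). ∠DPN = 128.5° gives PN at 148.7° from the x-axis; with |PN| = 19.4, N = (-29.91, 22.32). Then |ZN| = |N − Z| = 37.33.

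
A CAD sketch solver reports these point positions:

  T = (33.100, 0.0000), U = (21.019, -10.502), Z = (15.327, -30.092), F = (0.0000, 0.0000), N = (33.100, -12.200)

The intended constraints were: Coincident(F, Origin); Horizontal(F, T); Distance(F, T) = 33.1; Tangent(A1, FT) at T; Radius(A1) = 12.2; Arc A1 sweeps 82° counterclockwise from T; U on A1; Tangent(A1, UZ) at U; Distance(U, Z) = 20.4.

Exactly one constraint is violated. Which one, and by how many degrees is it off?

Tangent(A1, UZ) at U — off by 8.20°.

F = (0.00, 0.00) ✓; F.y = 0.00, T.y = 0.00 ✓; |FT| = 33.10 ✓; ∠(NT, TF) = 90.00° ✓; |NT| = 12.20 ✓; bearing(N→U) − bearing(N→T) = 82.00° ✓; |NU| = 12.20 ✓; ∠(NU, UZ) = 98.20° ✗; |UZ| = 20.40 ✓.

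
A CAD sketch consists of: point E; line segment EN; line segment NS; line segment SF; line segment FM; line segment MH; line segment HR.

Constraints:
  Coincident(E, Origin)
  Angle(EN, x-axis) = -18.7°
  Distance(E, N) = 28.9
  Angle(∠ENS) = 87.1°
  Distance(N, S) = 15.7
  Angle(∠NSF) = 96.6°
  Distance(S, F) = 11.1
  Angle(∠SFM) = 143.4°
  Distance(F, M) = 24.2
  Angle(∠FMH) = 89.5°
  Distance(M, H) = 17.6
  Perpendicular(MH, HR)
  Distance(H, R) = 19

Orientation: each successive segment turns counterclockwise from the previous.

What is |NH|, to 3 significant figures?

25.2

E is at the origin; EN runs at -18.7° with length 28.9, so N = (27.4, -9.27). ∠ENS = 87.1° gives NS at 74.2° from the x-axis; with |NS| = 15.7, S = (31.6, 5.84). ∠NSF = 96.6° gives SF at 158° from the x-axis; with |SF| = 11.1, F = (21.4, 10.1). ∠SFM = 143.4° gives FM at -166° from the x-axis; with |FM| = 24.2, M = (-2.07, 4.13). ∠FMH = 89.5° gives MH at -75.3° from the x-axis; with |MH| = 17.6, H = (2.39, -12.9). Then |NH| = |H − N| = 25.2.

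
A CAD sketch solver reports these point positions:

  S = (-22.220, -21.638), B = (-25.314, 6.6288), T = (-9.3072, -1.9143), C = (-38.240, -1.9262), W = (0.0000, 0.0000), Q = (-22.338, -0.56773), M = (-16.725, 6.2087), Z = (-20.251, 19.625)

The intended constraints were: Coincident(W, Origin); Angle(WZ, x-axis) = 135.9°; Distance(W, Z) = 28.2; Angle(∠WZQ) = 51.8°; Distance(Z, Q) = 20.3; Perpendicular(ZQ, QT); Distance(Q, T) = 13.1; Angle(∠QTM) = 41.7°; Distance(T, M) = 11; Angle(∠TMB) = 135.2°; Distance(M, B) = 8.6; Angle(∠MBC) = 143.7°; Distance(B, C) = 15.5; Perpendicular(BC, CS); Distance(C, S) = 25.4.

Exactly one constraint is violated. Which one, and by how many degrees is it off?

Perpendicular(BC, CS) — off by 5.60°.

W = (0.00, 0.00) ✓; WZ at 135.9° ✓; |WZ| = 28.20 ✓; ∠WZQ = 51.80° ✓; |ZQ| = 20.30 ✓; ∠(ZQ, QT) = 90.00° ✓; |QT| = 13.10 ✓; ∠QTM = 41.70° ✓; |TM| = 11.00 ✓; ∠TMB = 135.2° ✓; |MB| = 8.599 ✓; ∠MBC = 143.7° ✓; |BC| = 15.50 ✓; ∠(BC, CS) = 95.60° ✗; |CS| = 25.40 ✓.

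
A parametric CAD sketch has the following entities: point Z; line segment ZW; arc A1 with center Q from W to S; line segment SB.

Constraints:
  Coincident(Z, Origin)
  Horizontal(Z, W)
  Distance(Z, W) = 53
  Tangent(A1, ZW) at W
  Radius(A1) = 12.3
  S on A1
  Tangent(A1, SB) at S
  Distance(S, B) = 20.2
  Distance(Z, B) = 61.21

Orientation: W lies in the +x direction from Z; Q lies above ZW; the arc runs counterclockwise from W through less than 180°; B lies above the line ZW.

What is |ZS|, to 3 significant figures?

65.7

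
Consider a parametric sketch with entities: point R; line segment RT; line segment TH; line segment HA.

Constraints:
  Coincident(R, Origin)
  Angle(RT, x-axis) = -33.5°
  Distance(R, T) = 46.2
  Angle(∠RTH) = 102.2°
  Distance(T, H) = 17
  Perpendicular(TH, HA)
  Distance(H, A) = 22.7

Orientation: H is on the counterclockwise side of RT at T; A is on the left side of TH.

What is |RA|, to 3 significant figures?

34.9

R is at the origin; RT runs at -33.5° with length 46.2, so T = 46.2·(cos -33.5°, sin -33.5°) = (38.5, -25.5). ∠RTH = 102.2°, so TH runs at -33.5° + (180° − 102.2°) = 44.3° from the x-axis; with |TH| = 17.0, H = T + 17.0·(cos 44.3°, sin 44.3°) = (50.7, -13.6). The perpendicularity gives HA at right angles to TH; with |HA| = 22.7 on the left of TH, A = H + 22.7·(-0.698, 0.716) = (34.8, 2.62). Then |RA| = |A − R| = 34.9.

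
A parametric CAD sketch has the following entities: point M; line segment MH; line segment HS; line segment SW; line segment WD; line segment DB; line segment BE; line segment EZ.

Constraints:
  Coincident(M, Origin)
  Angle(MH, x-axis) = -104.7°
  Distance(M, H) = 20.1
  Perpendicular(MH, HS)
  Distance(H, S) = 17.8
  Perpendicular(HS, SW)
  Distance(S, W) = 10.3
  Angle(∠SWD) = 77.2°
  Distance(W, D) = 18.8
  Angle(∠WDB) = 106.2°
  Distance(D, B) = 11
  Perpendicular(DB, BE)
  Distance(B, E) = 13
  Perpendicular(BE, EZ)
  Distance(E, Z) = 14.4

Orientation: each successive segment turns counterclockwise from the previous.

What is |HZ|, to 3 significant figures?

15.4

M is at the origin; MH runs at -104.7° with length 20.1, so H = (-5.10, -19.4). MH ⟂ HS, so HS runs at -14.7°; with |HS| = 17.8, S = (12.1, -24.0). HS ⟂ SW, so SW runs at 75.3°; with |SW| = 10.3, W = (14.7, -14.0). ∠SWD = 77.2° gives WD at 178° from the x-axis; with |WD| = 18.8, D = (-4.06, -13.4). ∠WDB = 106.2° gives DB at -108° from the x-axis; with |DB| = 11.0, B = (-7.48, -23.8). DB ⟂ BE, so BE runs at -18.1°; with |BE| = 13.0, E = (4.88, -27.9). The perpendicularity gives EZ at right angles to BE, so EZ runs at 71.9°; with |EZ| = 14.4, Z = (9.35, -14.2). Then |HZ| = |Z − H| = 15.4.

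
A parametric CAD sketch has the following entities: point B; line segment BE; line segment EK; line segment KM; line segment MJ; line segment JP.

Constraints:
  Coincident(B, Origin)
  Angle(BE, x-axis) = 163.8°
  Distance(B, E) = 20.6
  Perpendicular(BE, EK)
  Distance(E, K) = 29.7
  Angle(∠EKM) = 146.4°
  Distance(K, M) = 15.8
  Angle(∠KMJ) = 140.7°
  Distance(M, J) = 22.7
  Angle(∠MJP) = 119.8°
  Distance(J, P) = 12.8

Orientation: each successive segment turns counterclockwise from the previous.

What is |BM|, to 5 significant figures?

44.470

B is at the origin; BE runs at 163.8° with length 20.6, so E = (-19.782, 5.7472). The perpendicularity gives EK at right angles to BE, so EK runs at -106.20°; with |EK| = 29.7, K = (-28.068, -22.774). ∠EKM = 146.4° gives KM at -72.600° from the x-axis; with |KM| = 15.8, M = (-23.343, -37.851). Then |BM| = |M − B| = 44.470.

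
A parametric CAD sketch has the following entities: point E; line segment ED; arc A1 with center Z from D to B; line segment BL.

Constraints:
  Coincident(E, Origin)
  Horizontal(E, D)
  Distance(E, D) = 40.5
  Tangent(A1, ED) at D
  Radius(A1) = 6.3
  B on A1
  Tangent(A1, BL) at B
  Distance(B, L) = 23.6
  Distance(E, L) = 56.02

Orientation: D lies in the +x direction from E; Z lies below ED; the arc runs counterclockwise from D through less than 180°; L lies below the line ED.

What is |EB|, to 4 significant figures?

36.42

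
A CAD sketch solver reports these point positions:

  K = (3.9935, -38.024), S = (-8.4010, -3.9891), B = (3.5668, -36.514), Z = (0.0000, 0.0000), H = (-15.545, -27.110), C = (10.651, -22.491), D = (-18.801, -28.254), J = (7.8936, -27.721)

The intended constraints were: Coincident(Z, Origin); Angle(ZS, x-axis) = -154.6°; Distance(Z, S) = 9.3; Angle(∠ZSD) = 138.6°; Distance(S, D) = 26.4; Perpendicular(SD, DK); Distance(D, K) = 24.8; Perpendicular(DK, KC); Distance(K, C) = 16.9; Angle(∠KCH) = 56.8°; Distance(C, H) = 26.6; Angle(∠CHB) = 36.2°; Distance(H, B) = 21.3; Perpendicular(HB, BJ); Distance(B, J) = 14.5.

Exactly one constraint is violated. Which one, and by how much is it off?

Distance(B, J) = 14.5 — off by 4.70.

Z = (0.00, 0.00) ✓; ZS at -154.6° ✓; |ZS| = 9.300 ✓; ∠ZSD = 138.6° ✓; |SD| = 26.40 ✓; ∠(SD, DK) = 90.00° ✓; |DK| = 24.80 ✓; ∠(DK, KC) = 90.00° ✓; |KC| = 16.90 ✓; ∠KCH = 56.80° ✓; |CH| = 26.60 ✓; ∠CHB = 36.20° ✓; |HB| = 21.30 ✓; ∠(HB, BJ) = 90.00° ✓; |BJ| = 9.800 ✗.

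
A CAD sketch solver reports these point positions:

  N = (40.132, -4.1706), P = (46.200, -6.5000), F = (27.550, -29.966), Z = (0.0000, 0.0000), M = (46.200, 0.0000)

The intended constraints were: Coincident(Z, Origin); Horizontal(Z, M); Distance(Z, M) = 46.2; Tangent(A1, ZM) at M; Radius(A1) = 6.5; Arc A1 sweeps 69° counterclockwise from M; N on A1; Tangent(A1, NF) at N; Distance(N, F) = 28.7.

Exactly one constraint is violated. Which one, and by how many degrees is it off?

Tangent(A1, NF) at N — off by 5.00°.

Z = (0.00, 0.00) ✓; Z.y = 0.00, M.y = 0.00 ✓; |ZM| = 46.20 ✓; ∠(PM, MZ) = 90.00° ✓; |PM| = 6.500 ✓; bearing(P→N) − bearing(P→M) = 69.00° ✓; |PN| = 6.500 ✓; ∠(PN, NF) = 95.00° ✗; |NF| = 28.70 ✓.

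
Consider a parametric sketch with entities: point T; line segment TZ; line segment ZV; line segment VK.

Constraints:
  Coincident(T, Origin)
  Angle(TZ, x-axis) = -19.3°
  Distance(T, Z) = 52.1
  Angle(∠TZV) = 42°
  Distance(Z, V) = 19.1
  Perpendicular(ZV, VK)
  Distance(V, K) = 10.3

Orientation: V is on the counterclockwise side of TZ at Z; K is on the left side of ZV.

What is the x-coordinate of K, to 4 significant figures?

30.97

T is at the origin; TZ runs at -19.3° with length 52.1, so Z = 52.1·(cos -19.3°, sin -19.3°) = (49.17, -17.22). ∠TZV = 42.0°, so ZV runs at -19.3° + (180° − 42.0°) = 118.7° from the x-axis; with |ZV| = 19.1, V = Z + 19.1·(cos 118.7°, sin 118.7°) = (40.00, -0.4663). ZV ⟂ VK; with |VK| = 10.3 on the left of ZV, K = V + 10.3·(-0.8771, -0.4802) = (30.97, -5.413). So K.x = 30.97.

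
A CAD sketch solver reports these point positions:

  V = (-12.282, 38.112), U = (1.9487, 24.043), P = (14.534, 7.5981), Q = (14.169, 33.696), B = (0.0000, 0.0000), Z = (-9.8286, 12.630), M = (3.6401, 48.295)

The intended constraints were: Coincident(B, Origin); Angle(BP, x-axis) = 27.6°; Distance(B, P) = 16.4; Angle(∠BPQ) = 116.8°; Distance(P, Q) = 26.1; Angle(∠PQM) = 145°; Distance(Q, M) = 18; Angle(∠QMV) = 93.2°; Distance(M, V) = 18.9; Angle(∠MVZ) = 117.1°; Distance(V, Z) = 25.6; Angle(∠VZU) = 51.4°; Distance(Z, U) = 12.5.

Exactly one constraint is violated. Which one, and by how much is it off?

Distance(Z, U) = 12.5 — off by 3.90.

B = (0.00, 0.00) ✓; BP at 27.60° ✓; |BP| = 16.40 ✓; ∠BPQ = 116.8° ✓; |PQ| = 26.10 ✓; ∠PQM = 145.0° ✓; |QM| = 18.00 ✓; ∠QMV = 93.20° ✓; |MV| = 18.90 ✓; ∠MVZ = 117.1° ✓; |VZ| = 25.60 ✓; ∠VZU = 51.40° ✓; |ZU| = 16.40 ✗.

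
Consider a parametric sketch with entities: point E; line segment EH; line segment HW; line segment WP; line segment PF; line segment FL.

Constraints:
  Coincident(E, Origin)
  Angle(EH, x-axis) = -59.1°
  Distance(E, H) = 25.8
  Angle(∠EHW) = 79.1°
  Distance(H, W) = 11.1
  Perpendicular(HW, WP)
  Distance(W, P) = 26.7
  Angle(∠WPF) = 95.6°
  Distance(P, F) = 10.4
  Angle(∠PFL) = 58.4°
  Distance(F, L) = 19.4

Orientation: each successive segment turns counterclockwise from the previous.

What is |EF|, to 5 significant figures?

4.7660

E is at the origin; EH runs at -59.1° with length 25.8, so H = (13.249, -22.138). ∠EHW = 79.1° gives HW at 41.800° from the x-axis; with |HW| = 11.1, W = (21.524, -14.740). HW is perpendicular to WP, so WP runs at 131.80°; with |WP| = 26.7, P = (3.7277, 5.1646). ∠WPF = 95.6° gives PF at -143.80° from the x-axis; with |PF| = 10.4, F = (-4.6647, -0.97765). Then |EF| = |F − E| = 4.7660.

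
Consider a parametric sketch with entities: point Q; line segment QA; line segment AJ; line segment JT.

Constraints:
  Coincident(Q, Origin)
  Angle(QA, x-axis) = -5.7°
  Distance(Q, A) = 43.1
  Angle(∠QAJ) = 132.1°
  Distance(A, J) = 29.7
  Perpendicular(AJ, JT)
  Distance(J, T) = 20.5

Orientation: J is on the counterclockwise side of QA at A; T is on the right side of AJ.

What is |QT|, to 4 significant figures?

78.66

∠QAJ = 132.1°, so AJ runs at -5.7° + (180° − 132.1°) = 42.20° from the x-axis; with |AJ| = 29.7, J = A + 29.7·(cos 42.20°, sin 42.20°) = (64.89, 15.67). The perpendicularity gives JT at right angles to AJ; with |JT| = 20.5 on the right of AJ, T = J + 20.5·(0.6717, -0.7408) = (78.66, 0.4829). Then |QT| = |T − Q| = 78.66.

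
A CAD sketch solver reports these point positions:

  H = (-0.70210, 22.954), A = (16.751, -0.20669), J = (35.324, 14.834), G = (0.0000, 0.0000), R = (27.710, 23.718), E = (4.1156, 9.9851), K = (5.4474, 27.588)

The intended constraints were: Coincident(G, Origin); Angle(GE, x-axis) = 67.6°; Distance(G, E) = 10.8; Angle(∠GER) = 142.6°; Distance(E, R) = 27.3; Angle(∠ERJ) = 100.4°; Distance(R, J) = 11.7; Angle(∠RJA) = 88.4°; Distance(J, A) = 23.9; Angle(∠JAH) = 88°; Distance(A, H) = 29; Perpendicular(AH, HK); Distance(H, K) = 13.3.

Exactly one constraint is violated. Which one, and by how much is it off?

Distance(H, K) = 13.3 — off by 5.60.

G = (0.00, 0.00) ✓; GE at 67.60° ✓; |GE| = 10.80 ✓; ∠GER = 142.6° ✓; |ER| = 27.30 ✓; ∠ERJ = 100.4° ✓; |RJ| = 11.70 ✓; ∠RJA = 88.40° ✓; |JA| = 23.90 ✓; ∠JAH = 88.00° ✓; |AH| = 29.00 ✓; ∠(AH, HK) = 90.00° ✓; |HK| = 7.700 ✗.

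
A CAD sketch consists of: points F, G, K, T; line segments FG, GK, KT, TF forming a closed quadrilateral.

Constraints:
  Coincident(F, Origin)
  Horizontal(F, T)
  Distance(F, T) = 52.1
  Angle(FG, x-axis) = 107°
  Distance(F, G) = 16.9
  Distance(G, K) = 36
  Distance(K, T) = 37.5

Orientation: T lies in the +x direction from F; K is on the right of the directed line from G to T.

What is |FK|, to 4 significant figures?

20.95

Checks: |GK| = 36.00 ✓; |KT| = 37.50 ✓.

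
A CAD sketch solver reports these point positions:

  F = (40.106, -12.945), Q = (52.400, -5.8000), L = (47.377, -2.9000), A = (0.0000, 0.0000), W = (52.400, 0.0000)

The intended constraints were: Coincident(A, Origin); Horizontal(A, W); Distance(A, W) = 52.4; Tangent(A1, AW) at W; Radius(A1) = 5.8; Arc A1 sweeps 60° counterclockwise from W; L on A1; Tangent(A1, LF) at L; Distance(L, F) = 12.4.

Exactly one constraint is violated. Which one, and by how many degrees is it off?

Tangent(A1, LF) at L — off by 5.90°.

A = (0.00, 0.00) ✓; A.y = 0.00, W.y = 0.00 ✓; |AW| = 52.40 ✓; ∠(QW, WA) = 90.00° ✓; |QW| = 5.800 ✓; bearing(Q→L) − bearing(Q→W) = 60.00° ✓; |QL| = 5.800 ✓; ∠(QL, LF) = 95.90° ✗; |LF| = 12.40 ✓.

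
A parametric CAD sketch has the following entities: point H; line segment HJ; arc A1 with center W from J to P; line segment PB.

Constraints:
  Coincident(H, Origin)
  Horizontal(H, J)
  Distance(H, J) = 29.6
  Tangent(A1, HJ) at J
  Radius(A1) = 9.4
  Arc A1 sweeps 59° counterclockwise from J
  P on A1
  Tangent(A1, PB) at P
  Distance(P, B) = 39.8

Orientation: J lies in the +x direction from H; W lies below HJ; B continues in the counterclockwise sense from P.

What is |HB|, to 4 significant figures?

38.69

H is at the origin; H and J share the same y with |HJ| = 29.6 and J on the +x side, so J = (29.60, 0.000). Tangency of A1 to HJ means the radius WJ is perpendicular to HJ, so W = J + (0, -9.4) = (29.60, -9.400). On A1, J sits at bearing 90° from W; a 59° counterclockwise sweep puts P at bearing 149°, so P = W + 9.4·(cos 149°, sin 149°) = (21.54, -4.559). A1 meets PB tangentially, so WP is at right angles to PB, so PB runs along (−sin 149°, cos 149°); with |PB| = 39.8, B = (1.044, -38.67). Then |HB| = |B − H| = 38.69.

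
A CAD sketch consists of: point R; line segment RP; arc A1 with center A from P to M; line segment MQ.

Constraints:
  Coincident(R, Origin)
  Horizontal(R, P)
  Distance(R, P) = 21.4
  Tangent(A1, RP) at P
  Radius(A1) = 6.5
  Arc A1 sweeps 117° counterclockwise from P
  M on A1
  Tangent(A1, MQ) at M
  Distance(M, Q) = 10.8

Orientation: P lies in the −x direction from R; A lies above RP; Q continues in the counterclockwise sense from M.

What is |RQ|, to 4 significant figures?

28.01

R is at the origin; R and P share the same y with |RP| = 21.4 and P on the −x side, so P = (-21.40, 0.000). A1 meets RP tangentially, so AP is at right angles to RP, so A = P + (0, 6.5) = (-21.40, 6.500). On A1, P sits at bearing -90° from A; a 117° counterclockwise sweep puts M at bearing 27°, so M = A + 6.5·(cos 27°, sin 27°) = (-15.61, 9.451). Since A1 is tangent to MQ there, AM ⟂ MQ, so MQ runs along (−sin 27°, cos 27°); with |MQ| = 10.8, Q = (-20.51, 19.07). Then |RQ| = |Q − R| = 28.01.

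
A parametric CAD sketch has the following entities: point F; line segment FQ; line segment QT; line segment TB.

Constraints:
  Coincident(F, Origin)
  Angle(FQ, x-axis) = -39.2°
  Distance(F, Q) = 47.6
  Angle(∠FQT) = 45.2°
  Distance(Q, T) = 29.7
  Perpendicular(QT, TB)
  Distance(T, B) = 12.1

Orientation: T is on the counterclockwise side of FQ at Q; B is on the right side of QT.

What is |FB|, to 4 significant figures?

46.04

F is at the origin; FQ runs at -39.2° with length 47.6, so Q = 47.6·(cos -39.2°, sin -39.2°) = (36.89, -30.08). ∠FQT = 45.2°, so QT runs at -39.2° + (180° − 45.2°) = 95.60° from the x-axis; with |QT| = 29.7, T = Q + 29.7·(cos 95.60°, sin 95.60°) = (33.99, -0.5263). QT ⟂ TB; with |TB| = 12.1 on the right of QT, B = T + 12.1·(0.9952, 0.09758) = (46.03, 0.6544). Then |FB| = |B − F| = 46.04.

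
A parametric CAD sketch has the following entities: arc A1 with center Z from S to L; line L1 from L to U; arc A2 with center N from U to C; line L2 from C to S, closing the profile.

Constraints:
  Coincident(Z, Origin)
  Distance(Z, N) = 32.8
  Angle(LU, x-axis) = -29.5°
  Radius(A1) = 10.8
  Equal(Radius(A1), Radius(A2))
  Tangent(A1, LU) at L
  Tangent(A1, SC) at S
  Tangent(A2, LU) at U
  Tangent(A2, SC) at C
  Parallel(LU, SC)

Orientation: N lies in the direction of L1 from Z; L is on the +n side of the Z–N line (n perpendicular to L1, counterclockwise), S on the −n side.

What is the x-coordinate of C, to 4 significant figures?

23.23

The slot axis is L1's direction at -29.5°, so u = (cos -29.5°, sin -29.5°) = (0.8704, -0.4924) and n = (−sin -29.5°, cos -29.5°) = (0.4924, 0.8704). Z is at the origin and N lies 32.8 along u from Z, so N = 32.8·u = (28.55, -16.15). Tangency of A1 to both parallel lines with radius 10.8 puts L and S at Z ± 10.8·n: L = (5.318, 9.400), S = (-5.318, -9.400). Equal radii place U and C the same way about N: U = N + 10.8·n = (33.87, -6.752), C = N − 10.8·n = (23.23, -25.55). So C.x = 23.23.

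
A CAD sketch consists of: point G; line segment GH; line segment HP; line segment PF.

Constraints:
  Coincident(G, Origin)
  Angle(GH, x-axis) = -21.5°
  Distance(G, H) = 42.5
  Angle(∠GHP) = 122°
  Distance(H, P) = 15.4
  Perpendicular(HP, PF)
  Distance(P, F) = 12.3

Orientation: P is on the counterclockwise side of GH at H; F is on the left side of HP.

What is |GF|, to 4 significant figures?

44.74

∠GHP = 122.0°, so HP runs at -21.5° + (180° − 122.0°) = 36.50° from the x-axis; with |HP| = 15.4, P = H + 15.4·(cos 36.50°, sin 36.50°) = (51.92, -6.416). HP is perpendicular to PF; with |PF| = 12.3 on the left of HP, F = P + 12.3·(-0.5948, 0.8039) = (44.61, 3.471). Then |GF| = |F − G| = 44.74.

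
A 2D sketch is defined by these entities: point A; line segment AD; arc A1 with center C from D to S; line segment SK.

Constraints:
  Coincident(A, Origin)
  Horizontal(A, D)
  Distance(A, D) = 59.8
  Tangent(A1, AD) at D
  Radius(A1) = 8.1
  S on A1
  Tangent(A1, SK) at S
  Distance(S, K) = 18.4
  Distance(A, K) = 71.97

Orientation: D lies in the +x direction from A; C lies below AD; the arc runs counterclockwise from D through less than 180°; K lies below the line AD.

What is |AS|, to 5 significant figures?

55.680

Checks: |CS| = 8.100 ✓; ∠(CS, SK) = 90.00° ✓; |SK| = 18.40 ✓; |AK| = 71.97 ✓.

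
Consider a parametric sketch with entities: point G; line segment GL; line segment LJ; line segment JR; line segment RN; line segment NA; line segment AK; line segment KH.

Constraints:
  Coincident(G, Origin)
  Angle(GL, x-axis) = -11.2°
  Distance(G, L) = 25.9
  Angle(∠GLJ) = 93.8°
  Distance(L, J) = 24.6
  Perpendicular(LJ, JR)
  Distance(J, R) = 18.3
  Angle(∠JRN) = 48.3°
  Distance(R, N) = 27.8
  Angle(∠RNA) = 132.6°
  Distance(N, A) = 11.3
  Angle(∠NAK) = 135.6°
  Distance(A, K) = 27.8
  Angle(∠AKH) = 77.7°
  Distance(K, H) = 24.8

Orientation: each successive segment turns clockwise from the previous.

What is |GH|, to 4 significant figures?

53.36

∠NAK = 135.6° gives AK at -50.90° from the x-axis; with |AK| = 27.8, K = (53.86, -31.72). ∠AKH = 77.7° gives KH at -153.2° from the x-axis; with |KH| = 24.8, H = (31.73, -42.90). Then |GH| = |H − G| = 53.36.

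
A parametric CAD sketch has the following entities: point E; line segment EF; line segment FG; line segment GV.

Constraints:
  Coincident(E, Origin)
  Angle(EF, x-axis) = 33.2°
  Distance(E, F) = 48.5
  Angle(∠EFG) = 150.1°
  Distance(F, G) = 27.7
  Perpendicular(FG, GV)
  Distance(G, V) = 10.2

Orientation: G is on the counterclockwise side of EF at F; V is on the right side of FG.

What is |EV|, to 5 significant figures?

77.756

∠EFG = 150.1°, so FG runs at 33.2° + (180° − 150.1°) = 63.100° from the x-axis; with |FG| = 27.7, G = F + 27.7·(cos 63.100°, sin 63.100°) = (53.116, 51.260). FG is perpendicular to GV; with |GV| = 10.2 on the right of FG, V = G + 10.2·(0.89180, -0.45243) = (62.212, 46.645). Then |EV| = |V − E| = 77.756.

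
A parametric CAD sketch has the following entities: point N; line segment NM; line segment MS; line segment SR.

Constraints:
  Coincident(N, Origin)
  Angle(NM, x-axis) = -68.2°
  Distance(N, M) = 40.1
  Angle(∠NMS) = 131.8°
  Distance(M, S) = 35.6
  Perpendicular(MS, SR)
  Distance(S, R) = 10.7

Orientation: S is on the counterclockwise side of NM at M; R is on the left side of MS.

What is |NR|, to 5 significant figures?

65.216

N is at the origin; NM runs at -68.2° with length 40.1, so M = 40.1·(cos -68.2°, sin -68.2°) = (14.892, -37.232). ∠NMS = 131.8°, so MS runs at -68.2° + (180° − 131.8°) = -20.000° from the x-axis; with |MS| = 35.6, S = M + 35.6·(cos -20.000°, sin -20.000°) = (48.345, -49.408). MS is perpendicular to SR; with |SR| = 10.7 on the left of MS, R = S + 10.7·(0.34202, 0.93969) = (52.005, -39.353). Then |NR| = |R − N| = 65.216.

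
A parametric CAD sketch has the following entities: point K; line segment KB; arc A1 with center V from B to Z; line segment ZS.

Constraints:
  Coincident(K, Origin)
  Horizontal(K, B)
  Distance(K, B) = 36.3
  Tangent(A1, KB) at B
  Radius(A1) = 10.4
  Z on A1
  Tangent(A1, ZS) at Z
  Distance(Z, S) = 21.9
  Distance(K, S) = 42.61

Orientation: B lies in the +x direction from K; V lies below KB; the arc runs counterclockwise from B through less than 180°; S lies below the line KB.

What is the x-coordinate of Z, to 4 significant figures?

25.92

K is at the origin; KB is horizontal with |KB| = 36.3 and B on the +x side, so B = (36.30, 0.000). A1 meets KB tangentially, so VB is at right angles to KB, so V = B + (0, -10.4) = (36.30, -10.40). Since VZ ⟂ ZS (tangency), |VS| = √(10.4² + 21.9²) = 24.24 regardless of where Z sits on A1. So S lies on both circle(K, 42.61) and circle(V, 24.24); the below-KB intersection is S = (27.14, -32.85). Z is the foot of the tangent from S: Z = (25.92, -10.98).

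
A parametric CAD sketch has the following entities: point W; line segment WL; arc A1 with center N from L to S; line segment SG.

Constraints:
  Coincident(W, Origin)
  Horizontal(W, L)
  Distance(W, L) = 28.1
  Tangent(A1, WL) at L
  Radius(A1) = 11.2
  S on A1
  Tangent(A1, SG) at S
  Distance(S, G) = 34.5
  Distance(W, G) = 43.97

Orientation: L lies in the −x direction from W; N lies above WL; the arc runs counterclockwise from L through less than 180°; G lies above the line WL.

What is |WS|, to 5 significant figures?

19.329

Checks: |NS| = 11.20 ✓; ∠(NS, SG) = 90.00° ✓; |SG| = 34.50 ✓; |WG| = 43.97 ✓.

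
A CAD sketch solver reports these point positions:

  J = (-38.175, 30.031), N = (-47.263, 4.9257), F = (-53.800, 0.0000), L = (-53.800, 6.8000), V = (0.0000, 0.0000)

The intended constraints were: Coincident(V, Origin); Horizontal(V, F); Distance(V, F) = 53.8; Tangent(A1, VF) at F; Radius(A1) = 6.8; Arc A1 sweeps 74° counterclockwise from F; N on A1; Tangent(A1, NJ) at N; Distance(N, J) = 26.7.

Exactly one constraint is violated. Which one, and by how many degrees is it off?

Tangent(A1, NJ) at N — off by 3.90°.

V = (0.00, 0.00) ✓; V.y = 0.00, F.y = 0.00 ✓; |VF| = 53.80 ✓; ∠(LF, FV) = 90.00° ✓; |LF| = 6.800 ✓; bearing(L→N) − bearing(L→F) = 74.00° ✓; |LN| = 6.800 ✓; ∠(LN, NJ) = 93.90° ✗; |NJ| = 26.70 ✓.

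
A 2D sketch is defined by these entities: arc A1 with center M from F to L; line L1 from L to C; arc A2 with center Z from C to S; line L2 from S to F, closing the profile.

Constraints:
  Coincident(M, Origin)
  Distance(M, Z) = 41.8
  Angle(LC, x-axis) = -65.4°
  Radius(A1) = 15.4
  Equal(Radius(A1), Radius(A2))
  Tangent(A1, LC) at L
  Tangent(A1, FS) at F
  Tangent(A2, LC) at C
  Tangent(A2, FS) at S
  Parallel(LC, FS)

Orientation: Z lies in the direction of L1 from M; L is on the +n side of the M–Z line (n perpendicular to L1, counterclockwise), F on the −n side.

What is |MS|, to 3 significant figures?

44.5

The slot axis is L1's direction at -65.4°, so u = (cos -65.4°, sin -65.4°) = (0.416, -0.909) and n = (−sin -65.4°, cos -65.4°) = (0.909, 0.416). M is at the origin and Z lies 41.8 along u from M, so Z = 41.8·u = (17.4, -38.0). Tangency of A1 to both parallel lines with radius 15.4 puts L and F at M ± 15.4·n: L = (14.0, 6.41), F = (-14.0, -6.41). Equal radii place C and S the same way about Z: C = Z + 15.4·n = (31.4, -31.6), S = Z − 15.4·n = (3.40, -44.4). Then |MS| = |S − M| = 44.5.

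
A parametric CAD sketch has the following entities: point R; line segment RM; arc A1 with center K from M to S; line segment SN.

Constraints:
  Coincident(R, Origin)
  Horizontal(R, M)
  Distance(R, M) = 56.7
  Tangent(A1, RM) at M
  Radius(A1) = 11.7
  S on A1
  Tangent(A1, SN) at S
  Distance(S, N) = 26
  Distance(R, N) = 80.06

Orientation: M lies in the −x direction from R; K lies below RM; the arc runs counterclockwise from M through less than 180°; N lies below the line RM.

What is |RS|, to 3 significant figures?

69.1

Checks: |KS| = 11.70 ✓; ∠(KS, SN) = 90.00° ✓; |SN| = 26.00 ✓; |RN| = 80.06 ✓.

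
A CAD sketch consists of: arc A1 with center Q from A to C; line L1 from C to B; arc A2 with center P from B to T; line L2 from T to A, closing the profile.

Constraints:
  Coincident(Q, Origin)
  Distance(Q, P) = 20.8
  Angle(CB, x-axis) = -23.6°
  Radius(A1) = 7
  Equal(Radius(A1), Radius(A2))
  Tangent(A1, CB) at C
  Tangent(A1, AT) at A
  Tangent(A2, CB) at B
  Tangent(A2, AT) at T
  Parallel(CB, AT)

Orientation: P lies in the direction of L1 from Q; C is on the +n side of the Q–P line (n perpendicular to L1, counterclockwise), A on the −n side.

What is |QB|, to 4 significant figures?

21.95

The slot axis is L1's direction at -23.6°, so u = (cos -23.6°, sin -23.6°) = (0.9164, -0.4003) and n = (−sin -23.6°, cos -23.6°) = (0.4003, 0.9164). Q is at the origin and P lies 20.8 along u from Q, so P = 20.8·u = (19.06, -8.327). Tangency of A1 to both parallel lines with radius 7.0 puts C and A at Q ± 7.0·n: C = (2.802, 6.415), A = (-2.802, -6.415). Equal radii place B and T the same way about P: B = P + 7.0·n = (21.86, -1.913), T = P − 7.0·n = (16.26, -14.74). Then |QB| = |B − Q| = 21.95.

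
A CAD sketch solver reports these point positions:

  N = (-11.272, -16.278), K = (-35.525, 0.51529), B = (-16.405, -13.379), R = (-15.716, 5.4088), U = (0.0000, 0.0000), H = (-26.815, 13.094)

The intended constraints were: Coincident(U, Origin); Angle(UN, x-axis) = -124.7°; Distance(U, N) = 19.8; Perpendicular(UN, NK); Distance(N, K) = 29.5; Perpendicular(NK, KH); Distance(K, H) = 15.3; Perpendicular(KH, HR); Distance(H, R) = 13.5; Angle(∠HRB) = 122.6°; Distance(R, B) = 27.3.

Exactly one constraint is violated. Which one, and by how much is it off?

Distance(R, B) = 27.3 — off by 8.50.

U = (0.00, 0.00) ✓; UN at -124.7° ✓; |UN| = 19.80 ✓; ∠(UN, NK) = 90.00° ✓; |NK| = 29.50 ✓; ∠(NK, KH) = 90.00° ✓; |KH| = 15.30 ✓; ∠(KH, HR) = 90.00° ✓; |HR| = 13.50 ✓; ∠HRB = 122.6° ✓; |RB| = 18.80 ✗.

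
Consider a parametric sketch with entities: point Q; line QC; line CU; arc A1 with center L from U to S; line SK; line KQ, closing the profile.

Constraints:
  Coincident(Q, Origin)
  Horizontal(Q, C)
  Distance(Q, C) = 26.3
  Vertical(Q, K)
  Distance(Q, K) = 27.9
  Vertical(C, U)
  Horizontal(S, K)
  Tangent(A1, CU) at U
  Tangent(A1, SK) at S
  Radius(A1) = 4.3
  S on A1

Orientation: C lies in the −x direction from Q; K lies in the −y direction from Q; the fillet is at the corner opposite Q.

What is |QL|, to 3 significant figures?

32.3

QK is vertical with |QK| = 27.9 and K on the −y side, so K = (0.00, -27.9). The virtual corner opposite Q is at (-26.3, -27.9). Tangency of A1 to CU means the radius LU is perpendicular to CU and A1 meets SK tangentially, so LS is at right angles to SK, with radius 4.3, so the center L sits 4.3 in from both sides at L = (-22.0, -23.6). Then |QL| = |L − Q| = 32.3.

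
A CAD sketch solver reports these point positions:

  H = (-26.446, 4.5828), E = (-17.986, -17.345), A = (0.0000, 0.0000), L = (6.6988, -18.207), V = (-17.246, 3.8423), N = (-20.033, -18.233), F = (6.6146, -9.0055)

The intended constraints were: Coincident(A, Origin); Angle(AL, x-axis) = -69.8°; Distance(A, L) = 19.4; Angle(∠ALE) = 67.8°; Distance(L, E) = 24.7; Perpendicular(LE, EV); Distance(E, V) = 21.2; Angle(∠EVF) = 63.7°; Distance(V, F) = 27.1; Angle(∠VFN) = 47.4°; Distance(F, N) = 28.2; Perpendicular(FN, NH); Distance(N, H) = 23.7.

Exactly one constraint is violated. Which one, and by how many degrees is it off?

Perpendicular(FN, NH) — off by 3.40°.

A = (0.00, 0.00) ✓; AL at -69.80° ✓; |AL| = 19.40 ✓; ∠ALE = 67.80° ✓; |LE| = 24.70 ✓; ∠(LE, EV) = 90.00° ✓; |EV| = 21.20 ✓; ∠EVF = 63.70° ✓; |VF| = 27.10 ✓; ∠VFN = 47.40° ✓; |FN| = 28.20 ✓; ∠(FN, NH) = 93.40° ✗; |NH| = 23.70 ✓.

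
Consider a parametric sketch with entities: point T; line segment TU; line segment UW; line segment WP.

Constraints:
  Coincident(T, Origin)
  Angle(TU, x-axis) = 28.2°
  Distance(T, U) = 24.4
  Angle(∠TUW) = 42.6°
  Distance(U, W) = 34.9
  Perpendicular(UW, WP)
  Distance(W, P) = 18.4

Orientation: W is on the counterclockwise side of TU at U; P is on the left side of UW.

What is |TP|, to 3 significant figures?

17.0

∠TUW = 42.6°, so UW runs at 28.2° + (180° − 42.6°) = 166° from the x-axis; with |UW| = 34.9, W = U + 34.9·(cos 166°, sin 166°) = (-12.3, 20.2). The perpendicularity gives WP at right angles to UW; with |WP| = 18.4 on the left of UW, P = W + 18.4·(-0.249, -0.969) = (-16.9, 2.39). Then |TP| = |P − T| = 17.0.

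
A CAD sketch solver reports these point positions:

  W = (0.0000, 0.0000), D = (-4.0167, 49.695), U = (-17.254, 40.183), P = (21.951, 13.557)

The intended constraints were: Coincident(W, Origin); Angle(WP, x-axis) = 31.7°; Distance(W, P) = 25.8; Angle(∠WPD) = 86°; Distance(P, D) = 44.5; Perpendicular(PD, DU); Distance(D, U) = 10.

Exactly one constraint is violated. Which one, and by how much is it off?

Distance(D, U) = 10 — off by 6.30.

W = (0.00, 0.00) ✓; WP at 31.70° ✓; |WP| = 25.80 ✓; ∠WPD = 86.00° ✓; |PD| = 44.50 ✓; ∠(PD, DU) = 90.00° ✓; |DU| = 16.30 ✗.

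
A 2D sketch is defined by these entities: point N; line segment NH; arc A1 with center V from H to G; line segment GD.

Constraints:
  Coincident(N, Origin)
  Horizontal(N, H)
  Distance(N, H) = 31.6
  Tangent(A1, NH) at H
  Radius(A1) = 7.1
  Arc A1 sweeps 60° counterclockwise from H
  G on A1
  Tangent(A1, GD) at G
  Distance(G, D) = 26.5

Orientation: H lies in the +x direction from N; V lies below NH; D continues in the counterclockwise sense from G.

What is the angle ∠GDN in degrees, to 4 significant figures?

54.72°

N is at the origin; N and H share the same y with |NH| = 31.6 and H on the +x side, so H = (31.60, 0.000). The tangent condition forces VH to be normal to NH, so V = H + (0, -7.1) = (31.60, -7.100). On A1, H sits at bearing 90° from V; a 60° counterclockwise sweep puts G at bearing 150°, so G = V + 7.1·(cos 150°, sin 150°) = (25.45, -3.550). The tangent condition forces VG to be normal to GD, so GD runs along (−sin 150°, cos 150°); with |GD| = 26.5, D = (12.20, -26.50). Then cos ∠GDN = DG·DN / (|DG||DN|), giving 54.72°.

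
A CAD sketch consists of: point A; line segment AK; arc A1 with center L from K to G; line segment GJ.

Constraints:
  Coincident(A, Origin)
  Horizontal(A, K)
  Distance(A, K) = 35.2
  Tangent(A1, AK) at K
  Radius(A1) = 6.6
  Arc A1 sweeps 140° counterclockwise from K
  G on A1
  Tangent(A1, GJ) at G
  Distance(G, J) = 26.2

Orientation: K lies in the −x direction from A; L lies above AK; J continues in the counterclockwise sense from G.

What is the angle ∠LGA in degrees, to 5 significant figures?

109.37°

A is at the origin; AK is horizontal with |AK| = 35.2 and K on the −x side, so K = (-35.200, 0.0000). A1 meets AK tangentially, so LK is at right angles to AK, so L = K + (0, 6.6) = (-35.200, 6.6000). On A1, K sits at bearing -90° from L; a 140° counterclockwise sweep puts G at bearing 50°, so G = L + 6.6·(cos 50°, sin 50°) = (-30.958, 11.656). Then cos ∠LGA = GL·GA / (|GL||GA|), giving 109.37°.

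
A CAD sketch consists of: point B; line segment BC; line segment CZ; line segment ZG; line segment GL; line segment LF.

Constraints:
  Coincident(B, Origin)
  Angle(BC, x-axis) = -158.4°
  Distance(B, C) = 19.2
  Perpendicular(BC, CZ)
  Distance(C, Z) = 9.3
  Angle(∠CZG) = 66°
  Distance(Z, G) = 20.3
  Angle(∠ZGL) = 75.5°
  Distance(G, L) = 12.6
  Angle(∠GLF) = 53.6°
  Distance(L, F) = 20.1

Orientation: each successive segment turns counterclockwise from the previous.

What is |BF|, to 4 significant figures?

17.34

B is at the origin; BC runs at -158.4° with length 19.2, so C = (-17.85, -7.068). The perpendicularity gives CZ at right angles to BC, so CZ runs at -68.40°; with |CZ| = 9.3, Z = (-14.43, -15.71). ∠CZG = 66.0° gives ZG at 45.60° from the x-axis; with |ZG| = 20.3, G = (-0.2250, -1.211). ∠ZGL = 75.5° gives GL at 150.1° from the x-axis; with |GL| = 12.6, L = (-11.15, 5.070). ∠GLF = 53.6° gives LF at -83.50° from the x-axis; with |LF| = 20.1, F = (-8.872, -14.90). Then |BF| = |F − B| = 17.34.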